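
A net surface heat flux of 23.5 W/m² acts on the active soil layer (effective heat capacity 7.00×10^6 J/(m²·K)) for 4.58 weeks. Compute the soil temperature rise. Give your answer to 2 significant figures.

9.3 K

Areal heat capacity C = 7.00×10^6 J/(m²·K) (given).
Net heat input Q = F Δt = 23.5 × (4.58 weeks × 6.048×10^5 s/week) = 6.51×10^7 J/m².
ΔT = Q / C = 6.51×10^7 / 7.00×10^6 = 9.30 K.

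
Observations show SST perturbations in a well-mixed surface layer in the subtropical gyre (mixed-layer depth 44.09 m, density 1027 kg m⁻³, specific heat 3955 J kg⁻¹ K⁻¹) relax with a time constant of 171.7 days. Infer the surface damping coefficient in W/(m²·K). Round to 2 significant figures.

Areal heat capacity C = ρ c_p D = 1027 × 3955 × 44.09 = 1.79×10^8 J/(m²·K).
τ = 171.7 days = 1.48×10^7 s.
λ = C / τ = 1.79×10^8 / 1.48×10^7 = 12.1 W/(m²·K).

12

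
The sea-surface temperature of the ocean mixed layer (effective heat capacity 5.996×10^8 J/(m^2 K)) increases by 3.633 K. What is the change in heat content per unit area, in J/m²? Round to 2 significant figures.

Areal heat capacity C = 5.996×10^8 J/(m^2 K) (given).
ΔQ = C ΔT = 6.00×10^8 × 3.633 = 2.18×10^9 J/m².

2.2×10^9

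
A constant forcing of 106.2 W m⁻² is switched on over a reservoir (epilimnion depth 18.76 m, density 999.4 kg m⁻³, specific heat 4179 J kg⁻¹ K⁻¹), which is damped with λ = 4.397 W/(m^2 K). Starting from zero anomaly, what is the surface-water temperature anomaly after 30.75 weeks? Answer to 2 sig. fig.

Areal heat capacity C = ρ c_p D = 999.4 × 4179 × 18.76 = 7.84×10^7 J/(m²·K).
τ = C / λ = 7.84×10^7 / 4.397 = 1.78×10^7 s.
Equilibrium anomaly ΔT_eq = F / λ = 106.2 / 4.397 = 24.2 K.
t = 30.75 weeks = 1.86×10^7 s, so t/τ = 1.04.
ΔT(t) = ΔT_eq (1 − e^(−t/τ)) = 24.2 × (1 − e^−1.04) = 15.6 K.

16 K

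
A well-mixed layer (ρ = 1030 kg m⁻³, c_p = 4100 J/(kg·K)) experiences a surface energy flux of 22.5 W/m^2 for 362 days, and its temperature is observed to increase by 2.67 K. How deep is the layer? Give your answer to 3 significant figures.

Heat input Q = F Δt = 22.5 × 3.13×10^7 s = 7.04×10^8 J/m².
Required areal heat capacity C = Q / ΔT = 2.64×10^8 J/(m²·K).
Depth D = C / (ρ c_p) = 2.64×10^8 / (1030 × 4100) = 62.4 m.

62.4 m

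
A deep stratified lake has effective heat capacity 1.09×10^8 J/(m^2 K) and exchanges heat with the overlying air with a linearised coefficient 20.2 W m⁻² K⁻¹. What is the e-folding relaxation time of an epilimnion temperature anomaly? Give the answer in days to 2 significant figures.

Areal heat capacity C = 1.09×10^8 J/(m^2 K) (given).
Relaxation time τ = C / λ = 1.09×10^8 / 20.2 = 5.40×10^6 s.
In days: 5.40×10^6 s / (86400 s/day) = 62.5 days.

62 days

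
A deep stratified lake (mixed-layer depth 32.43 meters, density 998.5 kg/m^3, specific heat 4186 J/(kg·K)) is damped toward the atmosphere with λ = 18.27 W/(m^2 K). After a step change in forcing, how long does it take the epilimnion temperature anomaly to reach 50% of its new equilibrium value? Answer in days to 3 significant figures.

Areal heat capacity C = ρ c_p D = 998.5 × 4186 × 32.43 = 1.36×10^8 J m⁻² K⁻¹.
τ = C / λ = 1.36×10^8 / 18.27 = 7.42×10^6 s.
Fraction reached: 1 − e^(−t/τ) = 0.50 ⇒ t = −τ ln(1 − 0.50) = τ × 0.693.
t = 5.14×10^6 s = 59.5 days.

59.5 days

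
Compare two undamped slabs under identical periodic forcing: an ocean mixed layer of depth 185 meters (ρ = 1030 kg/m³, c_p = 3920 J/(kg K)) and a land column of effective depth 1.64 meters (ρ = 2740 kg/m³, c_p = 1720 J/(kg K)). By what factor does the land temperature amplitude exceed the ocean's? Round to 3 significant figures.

96.6

C_ocean = 1030 × 3920 × 185 = 7.47×10^8 J/(m²·K).
C_land = 2740 × 1720 × 1.64 = 7.73×10^6 J/(m²·K).
Undamped amplitude ∝ 1/C, so A_land/A_ocean = C_ocean/C_land = 96.6.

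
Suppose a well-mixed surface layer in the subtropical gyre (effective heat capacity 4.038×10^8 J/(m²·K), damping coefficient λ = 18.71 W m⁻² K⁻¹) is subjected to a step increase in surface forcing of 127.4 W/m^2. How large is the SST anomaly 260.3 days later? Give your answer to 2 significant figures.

Areal heat capacity C = 4.038×10^8 J/(m²·K) (given).
τ = C / λ = 4.04×10^8 / 18.71 = 2.16×10^7 s.
Equilibrium anomaly ΔT_eq = F / λ = 127.4 / 18.71 = 6.81 K.
t = 260.3 days = 2.25×10^7 s, so t/τ = 1.04.
ΔT(t) = ΔT_eq (1 − e^(−t/τ)) = 6.81 × (1 − e^−1.04) = 4.41 K.

4.4 K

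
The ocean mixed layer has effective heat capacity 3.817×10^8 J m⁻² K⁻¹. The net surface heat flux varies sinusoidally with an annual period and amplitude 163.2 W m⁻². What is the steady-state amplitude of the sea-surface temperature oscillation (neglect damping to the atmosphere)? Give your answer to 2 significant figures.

Areal heat capacity C = 3.817×10^8 J m⁻² K⁻¹ (given).
Angular frequency ω = 2π / T = 2π / 3.15×10^7 s = 1.99×10^-7 s⁻¹.
Cω = 3.82×10^8 × 1.99×10^-7 = 76.0 W/(m²·K).
Amplitude A = F₀ / (Cω) = 163.2 / 76.0 = 2.15 K.

2.1 K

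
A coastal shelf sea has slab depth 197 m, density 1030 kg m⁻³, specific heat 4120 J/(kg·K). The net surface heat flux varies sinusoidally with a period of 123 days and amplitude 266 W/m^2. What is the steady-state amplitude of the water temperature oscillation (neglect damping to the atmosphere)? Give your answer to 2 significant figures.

Areal heat capacity C = ρ c_p D = 1030 × 4120 × 197 = 8.36×10^8 J/(m²·K).
Angular frequency ω = 2π / T = 2π / 1.06×10^7 s = 5.91×10^-7 s⁻¹.
Cω = 8.36×10^8 × 5.91×10^-7 = 494 W/(m²·K).
Amplitude A = F₀ / (Cω) = 266 / 494 = 0.538 K.

0.54 K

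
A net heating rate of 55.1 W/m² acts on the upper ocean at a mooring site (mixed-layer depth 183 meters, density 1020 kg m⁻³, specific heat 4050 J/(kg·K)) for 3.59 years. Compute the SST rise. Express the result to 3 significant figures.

8.26 K

Areal heat capacity C = ρ c_p D = 1020 × 4050 × 183 = 7.56×10^8 J/(m^2 K).
Net heat input Q = F Δt = 55.1 × (3.59 years × 3.156×10^7 s/year) = 6.24×10^9 J/m².
ΔT = Q / C = 6.24×10^9 / 7.56×10^8 = 8.26 K.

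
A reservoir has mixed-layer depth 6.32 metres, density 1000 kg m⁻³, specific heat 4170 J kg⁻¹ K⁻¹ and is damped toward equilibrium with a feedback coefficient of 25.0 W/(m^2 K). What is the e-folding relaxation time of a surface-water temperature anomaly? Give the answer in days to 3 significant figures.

Areal heat capacity C = ρ c_p D = 1000 × 4170 × 6.32 = 2.64×10^7 J m⁻² K⁻¹.
Relaxation time τ = C / λ = 2.64×10^7 / 25.0 = 1.05×10^6 s.
In days: 1.05×10^6 s / (86400 s/day) = 12.2 days.

12.2 days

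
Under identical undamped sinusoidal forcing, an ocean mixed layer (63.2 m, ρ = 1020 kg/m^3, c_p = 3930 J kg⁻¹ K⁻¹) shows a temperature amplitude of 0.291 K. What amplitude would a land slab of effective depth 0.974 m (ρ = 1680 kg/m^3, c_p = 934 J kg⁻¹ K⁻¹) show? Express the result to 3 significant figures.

C_ocean = 2.53×10^8 J/(m²·K); C_land = 1.53×10^6 J/(m²·K).
A ∝ 1/C ⇒ A_land = A_ocean × C_ocean/C_land = 0.291 × 166 = 48.2 K.

48.2 K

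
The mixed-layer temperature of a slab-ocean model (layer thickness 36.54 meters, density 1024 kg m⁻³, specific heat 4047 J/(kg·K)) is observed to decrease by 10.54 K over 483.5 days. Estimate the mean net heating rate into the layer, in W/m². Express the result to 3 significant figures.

-38.2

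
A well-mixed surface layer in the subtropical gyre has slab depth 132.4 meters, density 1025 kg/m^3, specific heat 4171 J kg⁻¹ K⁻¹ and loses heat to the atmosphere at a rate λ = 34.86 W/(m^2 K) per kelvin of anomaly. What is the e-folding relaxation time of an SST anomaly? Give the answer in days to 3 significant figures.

188 days

Areal heat capacity C = ρ c_p D = 1025 × 4171 × 132.4 = 5.66×10^8 J/(m²·K).
Relaxation time τ = C / λ = 5.66×10^8 / 34.86 = 1.62×10^7 s.
In days: 1.62×10^7 s / (86400 s/day) = 188 days.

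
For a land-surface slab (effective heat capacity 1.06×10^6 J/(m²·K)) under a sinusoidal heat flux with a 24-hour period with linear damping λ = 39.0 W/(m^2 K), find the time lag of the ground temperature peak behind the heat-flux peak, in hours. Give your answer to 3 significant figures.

Areal heat capacity C = 1.06×10^6 J/(m²·K) (given).
ω = 2π / 86400 s = 7.27×10^-5 s⁻¹.
Phase lag φ = arctan(Cω/λ) = arctan(77.1/39.0) = 1.10 rad.
Time lag = φ / ω = 1.10 / 7.27×10^-5 = 15200 s = 4.21 hours.

4.21 hours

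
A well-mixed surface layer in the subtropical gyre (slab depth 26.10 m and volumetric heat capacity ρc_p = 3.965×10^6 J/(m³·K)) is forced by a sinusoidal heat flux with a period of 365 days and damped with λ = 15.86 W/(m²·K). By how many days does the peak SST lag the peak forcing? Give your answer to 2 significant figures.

53 days

Areal heat capacity C = ρc_p × D = 3.965×10^6 × 26.10 = 1.03×10^8 J/(m²·K).
ω = 2π / 3.15×10^7 s = 1.99×10^-7 s⁻¹.
Phase lag φ = arctan(Cω/λ) = arctan(20.6/15.86) = 0.915 rad.
Time lag = φ / ω = 0.915 / 1.99×10^-7 = 4.59×10^6 s = 53.2 days.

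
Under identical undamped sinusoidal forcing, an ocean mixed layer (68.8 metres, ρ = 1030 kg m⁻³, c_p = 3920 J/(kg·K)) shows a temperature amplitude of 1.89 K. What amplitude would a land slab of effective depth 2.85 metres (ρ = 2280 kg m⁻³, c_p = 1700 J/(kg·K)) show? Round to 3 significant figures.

C_ocean = 2.78×10^8 J/(m²·K); C_land = 1.10×10^7 J/(m²·K).
A ∝ 1/C ⇒ A_land = A_ocean × C_ocean/C_land = 1.89 × 25.1 = 47.5 K.

47.5 K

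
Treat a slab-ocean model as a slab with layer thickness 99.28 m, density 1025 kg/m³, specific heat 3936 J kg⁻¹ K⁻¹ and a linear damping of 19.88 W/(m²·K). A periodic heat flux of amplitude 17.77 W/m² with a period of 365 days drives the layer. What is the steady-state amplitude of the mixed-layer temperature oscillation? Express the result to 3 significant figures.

0.216 K

Areal heat capacity C = ρ c_p D = 1025 × 3936 × 99.28 = 4.01×10^8 J/(m^2 K).
Angular frequency ω = 2π / T = 2π / 3.15×10^7 s = 1.99×10^-7 s⁻¹.
√((Cω)² + λ²) = √((79.8)² + 19.88²) = 82.2 W/(m²·K).
Amplitude A = F₀ / √((Cω)²+λ²) = 17.77 / 82.2 = 0.216 K.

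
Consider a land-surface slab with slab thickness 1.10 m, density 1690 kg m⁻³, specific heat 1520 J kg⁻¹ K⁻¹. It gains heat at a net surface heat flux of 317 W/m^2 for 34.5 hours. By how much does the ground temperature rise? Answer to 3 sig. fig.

Areal heat capacity C = ρ c_p D = 1690 × 1520 × 1.10 = 2.83×10^6 J/(m²·K).
Net heat input Q = F Δt = 317 × (34.5 hours × 3600 s/hour) = 3.94×10^7 J/m².
ΔT = Q / C = 3.94×10^7 / 2.83×10^6 = 13.9 K.

13.9 K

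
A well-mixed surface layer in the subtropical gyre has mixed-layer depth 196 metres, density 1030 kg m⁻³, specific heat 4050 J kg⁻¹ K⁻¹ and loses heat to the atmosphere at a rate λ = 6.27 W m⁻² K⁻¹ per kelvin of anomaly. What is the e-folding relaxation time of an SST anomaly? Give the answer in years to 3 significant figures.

4.13 years

Areal heat capacity C = ρ c_p D = 1030 × 4050 × 196 = 8.18×10^8 J/(m^2 K).
Relaxation time τ = C / λ = 8.18×10^8 / 6.27 = 1.30×10^8 s.
In years: 1.30×10^8 s / (3.156×10^7 s/year) = 4.13 years.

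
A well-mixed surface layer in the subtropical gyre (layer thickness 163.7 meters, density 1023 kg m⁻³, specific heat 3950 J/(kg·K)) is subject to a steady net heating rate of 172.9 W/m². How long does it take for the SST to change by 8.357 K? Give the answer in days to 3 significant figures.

370 days

Areal heat capacity C = ρ c_p D = 1023 × 3950 × 163.7 = 6.61×10^8 J m⁻² K⁻¹.
Time required: Δt = C ΔT / F = 6.61×10^8 × 8.357 / 172.9 = 3.20×10^7 s.
In days: 3.20×10^7 s / (86400 s/day) = 370 days.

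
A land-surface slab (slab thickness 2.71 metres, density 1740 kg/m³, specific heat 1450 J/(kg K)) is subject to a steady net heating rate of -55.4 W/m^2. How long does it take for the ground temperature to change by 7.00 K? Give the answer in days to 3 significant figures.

10.0 days

Areal heat capacity C = ρ c_p D = 1740 × 1450 × 2.71 = 6.84×10^6 J m⁻² K⁻¹.
Time required: Δt = C ΔT / F = 6.84×10^6 × -7.00 / -55.4 = 8.64×10^5 s.
In days: 8.64×10^5 s / (86400 s/day) = 10.0 days.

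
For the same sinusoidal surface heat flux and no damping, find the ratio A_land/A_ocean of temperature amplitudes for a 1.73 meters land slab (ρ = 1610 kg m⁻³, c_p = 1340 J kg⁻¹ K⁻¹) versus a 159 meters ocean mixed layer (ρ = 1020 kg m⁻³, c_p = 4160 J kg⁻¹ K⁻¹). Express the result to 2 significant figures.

C_ocean = 1020 × 4160 × 159 = 6.75×10^8 J/(m²·K).
C_land = 1610 × 1340 × 1.73 = 3.73×10^6 J/(m²·K).
Undamped amplitude ∝ 1/C, so A_land/A_ocean = C_ocean/C_land = 181.

180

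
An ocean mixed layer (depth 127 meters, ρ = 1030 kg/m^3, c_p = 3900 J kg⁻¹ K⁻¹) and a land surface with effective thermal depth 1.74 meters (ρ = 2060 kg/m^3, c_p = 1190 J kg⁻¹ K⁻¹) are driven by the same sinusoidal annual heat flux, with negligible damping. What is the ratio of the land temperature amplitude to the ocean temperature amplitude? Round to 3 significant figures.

C_ocean = 1030 × 3900 × 127 = 5.10×10^8 J/(m²·K).
C_land = 2060 × 1190 × 1.74 = 4.27×10^6 J/(m²·K).
Undamped amplitude ∝ 1/C, so A_land/A_ocean = C_ocean/C_land = 120.

120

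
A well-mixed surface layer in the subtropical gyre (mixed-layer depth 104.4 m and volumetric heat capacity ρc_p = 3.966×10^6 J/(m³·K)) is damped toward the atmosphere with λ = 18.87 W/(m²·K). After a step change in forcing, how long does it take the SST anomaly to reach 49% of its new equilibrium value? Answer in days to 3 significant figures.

Areal heat capacity C = ρc_p × D = 3.966×10^6 × 104.4 = 4.14×10^8 J/(m^2 K).
τ = C / λ = 4.14×10^8 / 18.87 = 2.19×10^7 s.
Fraction reached: 1 − e^(−t/τ) = 0.49 ⇒ t = −τ ln(1 − 0.49) = τ × 0.673.
t = 1.48×10^7 s = 171 days.

171 days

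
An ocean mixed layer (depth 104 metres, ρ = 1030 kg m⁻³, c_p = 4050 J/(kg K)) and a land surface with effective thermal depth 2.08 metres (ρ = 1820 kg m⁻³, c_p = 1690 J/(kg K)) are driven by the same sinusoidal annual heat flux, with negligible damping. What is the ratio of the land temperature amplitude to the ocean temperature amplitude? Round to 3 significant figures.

C_ocean = 1030 × 4050 × 104 = 4.34×10^8 J/(m²·K).
C_land = 1820 × 1690 × 2.08 = 6.40×10^6 J/(m²·K).
Undamped amplitude ∝ 1/C, so A_land/A_ocean = C_ocean/C_land = 67.8.

67.8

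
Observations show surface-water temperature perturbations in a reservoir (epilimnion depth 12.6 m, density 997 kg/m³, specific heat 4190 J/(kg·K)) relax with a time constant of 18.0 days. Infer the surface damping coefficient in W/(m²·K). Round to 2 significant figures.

Areal heat capacity C = ρ c_p D = 997 × 4190 × 12.6 = 5.26×10^7 J/(m²·K).
τ = 18.0 days = 1.56×10^6 s.
λ = C / τ = 5.26×10^7 / 1.56×10^6 = 33.8 W/(m²·K).

34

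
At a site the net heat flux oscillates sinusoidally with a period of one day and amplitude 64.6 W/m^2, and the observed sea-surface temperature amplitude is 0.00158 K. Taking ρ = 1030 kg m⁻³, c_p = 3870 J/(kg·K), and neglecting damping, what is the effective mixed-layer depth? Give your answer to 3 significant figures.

ω = 2π / 86400 s = 7.27×10^-5 s⁻¹.
Required C = F₀ / (A ω) = 64.6 / (0.00158 × 7.27×10^-5) = 5.62×10^8 J/(m²·K).
D = C / (ρ c_p) = 5.62×10^8 / (1030 × 3870) = 141 m.

141 m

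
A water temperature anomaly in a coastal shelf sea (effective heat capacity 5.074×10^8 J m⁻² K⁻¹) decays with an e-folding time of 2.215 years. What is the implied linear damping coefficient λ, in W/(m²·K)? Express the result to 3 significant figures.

Areal heat capacity C = 5.074×10^8 J m⁻² K⁻¹ (given).
τ = 2.215 years = 6.99×10^7 s.
λ = C / τ = 5.07×10^8 / 6.99×10^7 = 7.26 W/(m²·K).

7.26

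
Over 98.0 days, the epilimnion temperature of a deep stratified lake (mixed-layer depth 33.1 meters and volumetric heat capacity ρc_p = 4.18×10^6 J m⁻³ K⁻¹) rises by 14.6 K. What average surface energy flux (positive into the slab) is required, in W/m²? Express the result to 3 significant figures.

Areal heat capacity C = ρc_p × D = 4.18×10^6 × 33.1 = 1.38×10^8 J/(m²·K).
Required heat per unit area: Q = C ΔT = 1.38×10^8 × 14.6 = 2.02×10^9 J/m².
Flux F = Q / Δt = 2.02×10^9 / 8.47×10^6 s = 239 W/m².

239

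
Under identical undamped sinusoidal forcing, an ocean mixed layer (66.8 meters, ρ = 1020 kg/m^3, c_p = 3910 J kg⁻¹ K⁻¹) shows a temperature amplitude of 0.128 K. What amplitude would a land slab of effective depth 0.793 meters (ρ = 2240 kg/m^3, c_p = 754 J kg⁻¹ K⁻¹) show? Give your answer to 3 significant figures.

C_ocean = 2.66×10^8 J/(m²·K); C_land = 1.34×10^6 J/(m²·K).
A ∝ 1/C ⇒ A_land = A_ocean × C_ocean/C_land = 0.128 × 199 = 25.5 K.

25.5 K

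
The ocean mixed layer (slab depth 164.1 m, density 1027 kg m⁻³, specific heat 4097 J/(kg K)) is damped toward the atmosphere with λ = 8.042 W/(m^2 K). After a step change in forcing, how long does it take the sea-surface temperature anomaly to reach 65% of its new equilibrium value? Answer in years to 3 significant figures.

2.86 years

Areal heat capacity C = ρ c_p D = 1027 × 4097 × 164.1 = 6.90×10^8 J/(m²·K).
τ = C / λ = 6.90×10^8 / 8.042 = 8.59×10^7 s.
Fraction reached: 1 − e^(−t/τ) = 0.65 ⇒ t = −τ ln(1 − 0.65) = τ × 1.05.
t = 9.01×10^7 s = 2.86 years.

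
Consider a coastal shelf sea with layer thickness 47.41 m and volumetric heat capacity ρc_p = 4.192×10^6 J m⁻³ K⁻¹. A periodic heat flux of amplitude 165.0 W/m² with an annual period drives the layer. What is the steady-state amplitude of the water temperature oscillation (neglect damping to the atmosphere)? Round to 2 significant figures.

Areal heat capacity C = ρc_p × D = 4.192×10^6 × 47.41 = 1.99×10^8 J/(m²·K).
Angular frequency ω = 2π / T = 2π / 3.15×10^7 s = 1.99×10^-7 s⁻¹.
Cω = 1.99×10^8 × 1.99×10^-7 = 39.6 W/(m²·K).
Amplitude A = F₀ / (Cω) = 165.0 / 39.6 = 4.17 K.

4.2 K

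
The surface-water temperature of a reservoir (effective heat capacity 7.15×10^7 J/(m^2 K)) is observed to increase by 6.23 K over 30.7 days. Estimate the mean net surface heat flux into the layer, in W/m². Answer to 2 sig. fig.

Areal heat capacity C = 7.15×10^7 J/(m^2 K) (given).
Required heat per unit area: Q = C ΔT = 7.15×10^7 × 6.23 = 4.45×10^8 J/m².
Flux F = Q / Δt = 4.45×10^8 / 2.65×10^6 s = 168 W/m².

170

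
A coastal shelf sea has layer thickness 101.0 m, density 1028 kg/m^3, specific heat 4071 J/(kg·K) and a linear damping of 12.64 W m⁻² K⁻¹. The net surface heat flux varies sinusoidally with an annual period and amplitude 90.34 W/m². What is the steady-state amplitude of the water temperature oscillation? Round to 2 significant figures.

1.1 K

Areal heat capacity C = ρ c_p D = 1028 × 4071 × 101.0 = 4.23×10^8 J m⁻² K⁻¹.
Angular frequency ω = 2π / T = 2π / 3.15×10^7 s = 1.99×10^-7 s⁻¹.
√((Cω)² + λ²) = √((84.2)² + 12.64²) = 85.2 W/(m²·K).
Amplitude A = F₀ / √((Cω)²+λ²) = 90.34 / 85.2 = 1.06 K.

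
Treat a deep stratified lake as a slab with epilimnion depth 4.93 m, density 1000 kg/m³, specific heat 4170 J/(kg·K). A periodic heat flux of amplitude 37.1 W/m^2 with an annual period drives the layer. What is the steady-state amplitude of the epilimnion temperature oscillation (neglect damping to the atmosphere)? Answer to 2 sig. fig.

Areal heat capacity C = ρ c_p D = 1000 × 4170 × 4.93 = 2.06×10^7 J/(m^2 K).
Angular frequency ω = 2π / T = 2π / 3.15×10^7 s = 1.99×10^-7 s⁻¹.
Cω = 2.06×10^7 × 1.99×10^-7 = 4.10 W/(m²·K).
Amplitude A = F₀ / (Cω) = 37.1 / 4.10 = 9.06 K.

9.1 K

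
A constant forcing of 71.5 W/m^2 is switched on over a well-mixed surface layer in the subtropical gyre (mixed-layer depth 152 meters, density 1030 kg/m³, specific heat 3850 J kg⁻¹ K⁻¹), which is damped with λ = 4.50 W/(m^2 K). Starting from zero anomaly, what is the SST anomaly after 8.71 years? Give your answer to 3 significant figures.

13.8 K

Areal heat capacity C = ρ c_p D = 1030 × 3850 × 152 = 6.03×10^8 J m⁻² K⁻¹.
τ = C / λ = 6.03×10^8 / 4.50 = 1.34×10^8 s.
Equilibrium anomaly ΔT_eq = F / λ = 71.5 / 4.50 = 15.9 K.
t = 8.71 years = 2.75×10^8 s, so t/τ = 2.05.
ΔT(t) = ΔT_eq (1 − e^(−t/τ)) = 15.9 × (1 − e^−2.05) = 13.8 K.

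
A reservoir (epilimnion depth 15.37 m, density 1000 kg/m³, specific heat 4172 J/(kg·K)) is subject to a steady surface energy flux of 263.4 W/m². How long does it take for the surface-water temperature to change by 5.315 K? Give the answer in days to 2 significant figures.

15 days

Areal heat capacity C = ρ c_p D = 1000 × 4172 × 15.37 = 6.41×10^7 J/(m^2 K).
Time required: Δt = C ΔT / F = 6.41×10^7 × 5.315 / 263.4 = 1.29×10^6 s.
In days: 1.29×10^6 s / (86400 s/day) = 15.0 days.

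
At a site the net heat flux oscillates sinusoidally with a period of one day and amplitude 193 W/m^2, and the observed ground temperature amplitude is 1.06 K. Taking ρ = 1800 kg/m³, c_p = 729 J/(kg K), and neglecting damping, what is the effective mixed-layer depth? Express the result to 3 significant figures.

ω = 2π / 86400 s = 7.27×10^-5 s⁻¹.
Required C = F₀ / (A ω) = 193 / (1.06 × 7.27×10^-5) = 2.50×10^6 J/(m²·K).
D = C / (ρ c_p) = 2.50×10^6 / (1800 × 729) = 1.91 m.

1.91 m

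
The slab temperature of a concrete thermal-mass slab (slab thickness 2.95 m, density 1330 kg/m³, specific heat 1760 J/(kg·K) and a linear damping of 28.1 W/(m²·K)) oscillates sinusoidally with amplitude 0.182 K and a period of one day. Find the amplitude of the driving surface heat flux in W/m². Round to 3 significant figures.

91.5

Areal heat capacity C = ρ c_p D = 1330 × 1760 × 2.95 = 6.91×10^6 J/(m²·K).
ω = 2π / 86400 s = 7.27×10^-5 s⁻¹.
√((Cω)² + λ²) = √((502)² + 28.1²) = 503 W/(m²·K).
F₀ = A × √((Cω)²+λ²) = 0.182 × 503 = 91.5 W/m².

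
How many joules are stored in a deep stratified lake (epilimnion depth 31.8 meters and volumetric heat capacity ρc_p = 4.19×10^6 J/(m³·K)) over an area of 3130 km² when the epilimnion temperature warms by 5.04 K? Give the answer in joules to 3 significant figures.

Areal heat capacity C = ρc_p × D = 4.19×10^6 × 31.8 = 1.33×10^8 J/(m²·K).
Heat per unit area: q = C ΔT = 1.33×10^8 × 5.04 = 6.72×10^8 J/m².
Total heat: Q = q × A = 6.72×10^8 × (3130 × 10⁶ m²) = 2.10×10^18 J.

2.10×10^18 J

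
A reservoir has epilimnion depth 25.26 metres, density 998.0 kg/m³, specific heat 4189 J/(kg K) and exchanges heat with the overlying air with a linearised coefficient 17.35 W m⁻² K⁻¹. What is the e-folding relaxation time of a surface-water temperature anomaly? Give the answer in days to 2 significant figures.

Areal heat capacity C = ρ c_p D = 998.0 × 4189 × 25.26 = 1.06×10^8 J m⁻² K⁻¹.
Relaxation time τ = C / λ = 1.06×10^8 / 17.35 = 6.09×10^6 s.
In days: 6.09×10^6 s / (86400 s/day) = 70.4 days.

70 days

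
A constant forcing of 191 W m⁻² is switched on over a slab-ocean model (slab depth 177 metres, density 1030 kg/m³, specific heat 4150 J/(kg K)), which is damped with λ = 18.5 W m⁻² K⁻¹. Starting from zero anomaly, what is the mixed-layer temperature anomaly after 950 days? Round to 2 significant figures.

Areal heat capacity C = ρ c_p D = 1030 × 4150 × 177 = 7.57×10^8 J/(m^2 K).
τ = C / λ = 7.57×10^8 / 18.5 = 4.09×10^7 s.
Equilibrium anomaly ΔT_eq = F / λ = 191 / 18.5 = 10.3 K.
t = 950 days = 8.21×10^7 s, so t/τ = 2.01.
ΔT(t) = ΔT_eq (1 − e^(−t/τ)) = 10.3 × (1 − e^−2.01) = 8.94 K.

8.9 K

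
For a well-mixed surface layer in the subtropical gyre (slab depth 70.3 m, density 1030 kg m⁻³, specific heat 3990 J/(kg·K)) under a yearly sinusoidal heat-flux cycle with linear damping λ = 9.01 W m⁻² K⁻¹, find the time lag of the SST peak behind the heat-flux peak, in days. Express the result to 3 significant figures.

82.2 days

Areal heat capacity C = ρ c_p D = 1030 × 3990 × 70.3 = 2.89×10^8 J m⁻² K⁻¹.
ω = 2π / 3.15×10^7 s = 1.99×10^-7 s⁻¹.
Phase lag φ = arctan(Cω/λ) = arctan(57.6/9.01) = 1.42 rad.
Time lag = φ / ω = 1.42 / 1.99×10^-7 = 7.10×10^6 s = 82.2 days.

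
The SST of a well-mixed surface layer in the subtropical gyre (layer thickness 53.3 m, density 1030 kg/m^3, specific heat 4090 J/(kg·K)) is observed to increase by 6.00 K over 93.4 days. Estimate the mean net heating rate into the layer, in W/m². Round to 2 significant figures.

170

Areal heat capacity C = ρ c_p D = 1030 × 4090 × 53.3 = 2.25×10^8 J/(m²·K).
Required heat per unit area: Q = C ΔT = 2.25×10^8 × 6.00 = 1.35×10^9 J/m².
Flux F = Q / Δt = 1.35×10^9 / 8.07×10^6 s = 167 W/m².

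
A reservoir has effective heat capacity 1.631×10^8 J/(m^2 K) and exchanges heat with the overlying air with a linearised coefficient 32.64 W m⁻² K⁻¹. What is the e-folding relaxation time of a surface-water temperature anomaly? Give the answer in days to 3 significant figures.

Areal heat capacity C = 1.631×10^8 J/(m^2 K) (given).
Relaxation time τ = C / λ = 1.63×10^8 / 32.64 = 5.00×10^6 s.
In days: 5.00×10^6 s / (86400 s/day) = 57.8 days.

57.8 days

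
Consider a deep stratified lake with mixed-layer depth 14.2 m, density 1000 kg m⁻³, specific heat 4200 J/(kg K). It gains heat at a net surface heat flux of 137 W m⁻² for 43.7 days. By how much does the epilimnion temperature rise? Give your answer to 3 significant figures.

8.67 K

Areal heat capacity C = ρ c_p D = 1000 × 4200 × 14.2 = 5.96×10^7 J/(m²·K).
Net heat input Q = F Δt = 137 × (43.7 days × 86400 s/day) = 5.17×10^8 J/m².
ΔT = Q / C = 5.17×10^8 / 5.96×10^7 = 8.67 K.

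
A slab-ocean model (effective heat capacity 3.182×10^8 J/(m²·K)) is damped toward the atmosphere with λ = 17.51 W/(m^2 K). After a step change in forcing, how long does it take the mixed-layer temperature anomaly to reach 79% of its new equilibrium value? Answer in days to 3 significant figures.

328 days

Areal heat capacity C = 3.182×10^8 J/(m²·K) (given).
τ = C / λ = 3.18×10^8 / 17.51 = 1.82×10^7 s.
Fraction reached: 1 − e^(−t/τ) = 0.79 ⇒ t = −τ ln(1 − 0.79) = τ × 1.56.
t = 2.84×10^7 s = 328 days.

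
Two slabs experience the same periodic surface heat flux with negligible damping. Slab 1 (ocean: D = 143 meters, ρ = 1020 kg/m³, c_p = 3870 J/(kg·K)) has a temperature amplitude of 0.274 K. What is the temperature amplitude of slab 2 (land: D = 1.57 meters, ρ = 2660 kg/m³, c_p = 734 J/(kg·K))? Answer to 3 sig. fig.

C_ocean = 5.64×10^8 J/(m²·K); C_land = 3.07×10^6 J/(m²·K).
A ∝ 1/C ⇒ A_land = A_ocean × C_ocean/C_land = 0.274 × 184 = 50.5 K.

50.5 K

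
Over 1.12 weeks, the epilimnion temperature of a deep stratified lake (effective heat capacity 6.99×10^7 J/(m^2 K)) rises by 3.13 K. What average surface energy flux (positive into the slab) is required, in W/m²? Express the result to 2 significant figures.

Areal heat capacity C = 6.99×10^7 J/(m^2 K) (given).
Required heat per unit area: Q = C ΔT = 6.99×10^7 × 3.13 = 2.19×10^8 J/m².
Flux F = Q / Δt = 2.19×10^8 / 6.77×10^5 s = 323 W/m².

320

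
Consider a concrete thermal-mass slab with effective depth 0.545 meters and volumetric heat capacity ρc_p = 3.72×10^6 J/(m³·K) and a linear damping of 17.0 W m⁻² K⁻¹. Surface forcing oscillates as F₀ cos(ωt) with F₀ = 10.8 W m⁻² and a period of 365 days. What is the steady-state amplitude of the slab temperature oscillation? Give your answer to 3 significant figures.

Areal heat capacity C = ρc_p × D = 3.72×10^6 × 0.545 = 2.03×10^6 J m⁻² K⁻¹.
Angular frequency ω = 2π / T = 2π / 3.15×10^7 s = 1.99×10^-7 s⁻¹.
√((Cω)² + λ²) = √((0.404)² + 17.0²) = 17.0 W/(m²·K).
Amplitude A = F₀ / √((Cω)²+λ²) = 10.8 / 17.0 = 0.635 K.

0.635 K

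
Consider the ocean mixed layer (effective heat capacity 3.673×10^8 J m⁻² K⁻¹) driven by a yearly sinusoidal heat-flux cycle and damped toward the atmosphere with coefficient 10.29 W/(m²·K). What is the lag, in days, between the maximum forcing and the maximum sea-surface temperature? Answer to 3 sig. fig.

83.1 days

Areal heat capacity C = 3.673×10^8 J m⁻² K⁻¹ (given).
ω = 2π / 3.15×10^7 s = 1.99×10^-7 s⁻¹.
Phase lag φ = arctan(Cω/λ) = arctan(73.2/10.29) = 1.43 rad.
Time lag = φ / ω = 1.43 / 1.99×10^-7 = 7.18×10^6 s = 83.1 days.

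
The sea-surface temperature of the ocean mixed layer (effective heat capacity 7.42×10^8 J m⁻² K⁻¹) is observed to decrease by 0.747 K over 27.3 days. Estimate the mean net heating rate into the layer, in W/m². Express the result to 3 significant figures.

-235

Areal heat capacity C = 7.42×10^8 J m⁻² K⁻¹ (given).
Required heat per unit area: Q = C ΔT = 7.42×10^8 × -0.747 = -5.54×10^8 J/m².
Flux F = Q / Δt = -5.54×10^8 / 2.36×10^6 s = -235 W/m².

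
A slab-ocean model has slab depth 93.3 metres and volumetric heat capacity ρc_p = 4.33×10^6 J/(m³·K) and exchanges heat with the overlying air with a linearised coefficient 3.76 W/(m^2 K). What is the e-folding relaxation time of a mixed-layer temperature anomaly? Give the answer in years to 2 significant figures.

3.4 years

Areal heat capacity C = ρc_p × D = 4.33×10^6 × 93.3 = 4.04×10^8 J/(m^2 K).
Relaxation time τ = C / λ = 4.04×10^8 / 3.76 = 1.07×10^8 s.
In years: 1.07×10^8 s / (3.156×10^7 s/year) = 3.40 years.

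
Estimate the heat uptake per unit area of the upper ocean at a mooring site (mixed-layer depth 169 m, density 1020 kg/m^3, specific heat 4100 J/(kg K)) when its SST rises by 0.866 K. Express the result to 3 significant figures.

6.12×10^8

Areal heat capacity C = ρ c_p D = 1020 × 4100 × 169 = 7.07×10^8 J/(m^2 K).
ΔQ = C ΔT = 7.07×10^8 × 0.866 = 6.12×10^8 J/m².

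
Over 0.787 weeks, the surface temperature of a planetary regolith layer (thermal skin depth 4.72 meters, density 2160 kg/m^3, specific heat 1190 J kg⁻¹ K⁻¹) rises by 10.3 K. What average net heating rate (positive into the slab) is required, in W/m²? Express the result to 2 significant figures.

260

Areal heat capacity C = ρ c_p D = 2160 × 1190 × 4.72 = 1.21×10^7 J/(m^2 K).
Required heat per unit area: Q = C ΔT = 1.21×10^7 × 10.3 = 1.25×10^8 J/m².
Flux F = Q / Δt = 1.25×10^8 / 4.76×10^5 s = 263 W/m².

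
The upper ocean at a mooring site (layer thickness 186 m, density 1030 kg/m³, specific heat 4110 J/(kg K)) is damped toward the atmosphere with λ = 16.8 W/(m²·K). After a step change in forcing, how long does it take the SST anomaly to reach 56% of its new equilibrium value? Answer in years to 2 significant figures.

1.2 years

Areal heat capacity C = ρ c_p D = 1030 × 4110 × 186 = 7.87×10^8 J m⁻² K⁻¹.
τ = C / λ = 7.87×10^8 / 16.8 = 4.69×10^7 s.
Fraction reached: 1 − e^(−t/τ) = 0.56 ⇒ t = −τ ln(1 − 0.56) = τ × 0.821.
t = 3.85×10^7 s = 1.22 years.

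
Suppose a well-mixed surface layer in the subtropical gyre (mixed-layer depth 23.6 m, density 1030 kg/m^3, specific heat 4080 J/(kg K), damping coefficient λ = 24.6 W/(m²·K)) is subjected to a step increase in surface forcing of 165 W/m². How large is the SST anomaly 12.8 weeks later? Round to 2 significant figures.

Areal heat capacity C = ρ c_p D = 1030 × 4080 × 23.6 = 9.92×10^7 J/(m^2 K).
τ = C / λ = 9.92×10^7 / 24.6 = 4.03×10^6 s.
Equilibrium anomaly ΔT_eq = F / λ = 165 / 24.6 = 6.71 K.
t = 12.8 weeks = 7.74×10^6 s, so t/τ = 1.92.
ΔT(t) = ΔT_eq (1 − e^(−t/τ)) = 6.71 × (1 − e^−1.92) = 5.72 K.

5.7 K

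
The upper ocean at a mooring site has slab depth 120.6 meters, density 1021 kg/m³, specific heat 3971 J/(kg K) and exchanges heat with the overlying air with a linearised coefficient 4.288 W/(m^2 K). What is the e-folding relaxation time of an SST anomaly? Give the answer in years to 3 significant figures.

3.61 years

Areal heat capacity C = ρ c_p D = 1021 × 3971 × 120.6 = 4.89×10^8 J/(m²·K).
Relaxation time τ = C / λ = 4.89×10^8 / 4.288 = 1.14×10^8 s.
In years: 1.14×10^8 s / (3.156×10^7 s/year) = 3.61 years.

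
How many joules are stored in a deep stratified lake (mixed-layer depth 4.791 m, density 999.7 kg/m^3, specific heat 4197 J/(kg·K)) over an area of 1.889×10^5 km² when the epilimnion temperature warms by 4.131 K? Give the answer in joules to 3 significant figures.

Areal heat capacity C = ρ c_p D = 999.7 × 4197 × 4.791 = 2.01×10^7 J m⁻² K⁻¹.
Heat per unit area: q = C ΔT = 2.01×10^7 × 4.131 = 8.30×10^7 J/m².
Total heat: Q = q × A = 8.30×10^7 × (1.889×10^5 × 10⁶ m²) = 1.57×10^19 J.

1.57×10^19 J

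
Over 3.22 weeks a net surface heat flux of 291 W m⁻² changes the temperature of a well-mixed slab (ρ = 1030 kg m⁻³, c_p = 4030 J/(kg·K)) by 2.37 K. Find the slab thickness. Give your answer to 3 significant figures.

57.6 m

Heat input Q = F Δt = 291 × 1.95×10^6 s = 5.67×10^8 J/m².
Required areal heat capacity C = Q / ΔT = 2.39×10^8 J/(m²·K).
Depth D = C / (ρ c_p) = 2.39×10^8 / (1030 × 4030) = 57.6 m.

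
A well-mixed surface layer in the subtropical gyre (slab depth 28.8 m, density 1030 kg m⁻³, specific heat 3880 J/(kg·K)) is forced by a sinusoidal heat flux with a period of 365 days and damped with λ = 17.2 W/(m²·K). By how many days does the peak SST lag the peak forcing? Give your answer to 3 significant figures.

53.9 days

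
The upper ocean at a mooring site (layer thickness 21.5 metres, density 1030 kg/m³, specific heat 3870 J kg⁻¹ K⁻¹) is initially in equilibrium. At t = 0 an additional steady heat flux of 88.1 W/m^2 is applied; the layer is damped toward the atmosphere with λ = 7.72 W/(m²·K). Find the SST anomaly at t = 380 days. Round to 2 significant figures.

11 K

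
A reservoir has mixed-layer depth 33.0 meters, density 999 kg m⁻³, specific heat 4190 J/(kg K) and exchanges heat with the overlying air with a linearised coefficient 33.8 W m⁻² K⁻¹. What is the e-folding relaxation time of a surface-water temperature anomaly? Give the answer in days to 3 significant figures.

47.3 days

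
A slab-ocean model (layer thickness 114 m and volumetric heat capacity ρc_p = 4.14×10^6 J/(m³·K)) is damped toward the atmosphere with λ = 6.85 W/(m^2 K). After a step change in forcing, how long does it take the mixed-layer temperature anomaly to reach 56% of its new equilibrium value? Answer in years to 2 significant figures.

1.8 years

Areal heat capacity C = ρc_p × D = 4.14×10^6 × 114 = 4.72×10^8 J/(m²·K).
τ = C / λ = 4.72×10^8 / 6.85 = 6.89×10^7 s.
Fraction reached: 1 − e^(−t/τ) = 0.56 ⇒ t = −τ ln(1 − 0.56) = τ × 0.821.
t = 5.66×10^7 s = 1.79 years.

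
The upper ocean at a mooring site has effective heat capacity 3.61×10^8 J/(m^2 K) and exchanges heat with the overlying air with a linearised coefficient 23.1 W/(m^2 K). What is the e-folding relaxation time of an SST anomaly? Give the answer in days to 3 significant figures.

Areal heat capacity C = 3.61×10^8 J/(m^2 K) (given).
Relaxation time τ = C / λ = 3.61×10^8 / 23.1 = 1.56×10^7 s.
In days: 1.56×10^7 s / (86400 s/day) = 181 days.

181 days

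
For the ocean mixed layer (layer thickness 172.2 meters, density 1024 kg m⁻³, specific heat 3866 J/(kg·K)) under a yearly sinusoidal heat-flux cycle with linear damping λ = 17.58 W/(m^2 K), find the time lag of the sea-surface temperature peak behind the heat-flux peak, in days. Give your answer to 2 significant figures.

84 days

Areal heat capacity C = ρ c_p D = 1024 × 3866 × 172.2 = 6.82×10^8 J m⁻² K⁻¹.
ω = 2π / 3.15×10^7 s = 1.99×10^-7 s⁻¹.
Phase lag φ = arctan(Cω/λ) = arctan(136/17.58) = 1.44 rad.
Time lag = φ / ω = 1.44 / 1.99×10^-7 = 7.24×10^6 s = 83.8 days.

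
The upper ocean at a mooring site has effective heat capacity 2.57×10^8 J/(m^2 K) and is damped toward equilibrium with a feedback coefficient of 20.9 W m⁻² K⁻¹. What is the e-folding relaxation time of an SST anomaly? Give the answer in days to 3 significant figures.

Areal heat capacity C = 2.57×10^8 J/(m^2 K) (given).
Relaxation time τ = C / λ = 2.57×10^8 / 20.9 = 1.23×10^7 s.
In days: 1.23×10^7 s / (86400 s/day) = 142 days.

142 days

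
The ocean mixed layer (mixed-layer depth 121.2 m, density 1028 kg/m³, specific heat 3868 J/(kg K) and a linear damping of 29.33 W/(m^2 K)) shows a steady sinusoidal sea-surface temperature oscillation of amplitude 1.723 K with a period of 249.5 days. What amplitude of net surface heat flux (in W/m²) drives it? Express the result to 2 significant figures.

Areal heat capacity C = ρ c_p D = 1028 × 3868 × 121.2 = 4.82×10^8 J/(m^2 K).
ω = 2π / 2.16×10^7 s = 2.91×10^-7 s⁻¹.
√((Cω)² + λ²) = √((140)² + 29.33²) = 143 W/(m²·K).
F₀ = A × √((Cω)²+λ²) = 1.723 × 143 = 247 W/m².

250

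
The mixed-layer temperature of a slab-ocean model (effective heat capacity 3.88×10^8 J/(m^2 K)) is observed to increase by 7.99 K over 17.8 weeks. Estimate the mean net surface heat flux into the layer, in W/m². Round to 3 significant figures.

288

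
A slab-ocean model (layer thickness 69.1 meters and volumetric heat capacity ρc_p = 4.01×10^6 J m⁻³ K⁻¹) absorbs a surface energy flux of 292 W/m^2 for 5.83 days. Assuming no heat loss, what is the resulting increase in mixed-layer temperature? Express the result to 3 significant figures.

0.531 K

Areal heat capacity C = ρc_p × D = 4.01×10^6 × 69.1 = 2.77×10^8 J/(m²·K).
Net heat input Q = F Δt = 292 × (5.83 days × 86400 s/day) = 1.47×10^8 J/m².
ΔT = Q / C = 1.47×10^8 / 2.77×10^8 = 0.531 K.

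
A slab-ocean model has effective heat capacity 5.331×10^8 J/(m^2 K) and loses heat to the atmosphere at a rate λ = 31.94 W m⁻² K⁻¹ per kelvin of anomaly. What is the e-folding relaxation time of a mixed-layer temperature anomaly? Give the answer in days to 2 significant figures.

190 days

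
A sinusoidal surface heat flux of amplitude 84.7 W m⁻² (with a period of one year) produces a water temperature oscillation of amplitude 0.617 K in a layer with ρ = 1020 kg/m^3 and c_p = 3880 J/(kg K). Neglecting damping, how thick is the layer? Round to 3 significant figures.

174 m

ω = 2π / 3.15×10^7 s = 1.99×10^-7 s⁻¹.
Required C = F₀ / (A ω) = 84.7 / (0.617 × 1.99×10^-7) = 6.89×10^8 J/(m²·K).
D = C / (ρ c_p) = 6.89×10^8 / (1020 × 3880) = 174 m.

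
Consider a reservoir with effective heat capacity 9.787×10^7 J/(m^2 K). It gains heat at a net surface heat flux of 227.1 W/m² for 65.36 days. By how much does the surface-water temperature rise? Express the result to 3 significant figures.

13.1 K

Areal heat capacity C = 9.787×10^7 J/(m^2 K) (given).
Net heat input Q = F Δt = 227.1 × (65.36 days × 86400 s/day) = 1.28×10^9 J/m².
ΔT = Q / C = 1.28×10^9 / 9.79×10^7 = 13.1 K.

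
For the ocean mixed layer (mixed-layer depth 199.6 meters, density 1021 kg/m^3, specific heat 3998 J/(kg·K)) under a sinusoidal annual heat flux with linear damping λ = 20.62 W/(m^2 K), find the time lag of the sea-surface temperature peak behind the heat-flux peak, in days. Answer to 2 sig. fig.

84 days

Areal heat capacity C = ρ c_p D = 1021 × 3998 × 199.6 = 8.15×10^8 J/(m^2 K).
ω = 2π / 3.15×10^7 s = 1.99×10^-7 s⁻¹.
Phase lag φ = arctan(Cω/λ) = arctan(162/20.62) = 1.44 rad.
Time lag = φ / ω = 1.44 / 1.99×10^-7 = 7.25×10^6 s = 83.9 days.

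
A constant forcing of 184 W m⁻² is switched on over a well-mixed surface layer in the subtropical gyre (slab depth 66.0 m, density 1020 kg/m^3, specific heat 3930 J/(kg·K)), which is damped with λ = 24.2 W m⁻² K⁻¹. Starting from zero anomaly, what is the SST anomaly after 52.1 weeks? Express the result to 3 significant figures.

7.18 K

Areal heat capacity C = ρ c_p D = 1020 × 3930 × 66.0 = 2.65×10^8 J/(m²·K).
τ = C / λ = 2.65×10^8 / 24.2 = 1.09×10^7 s.
Equilibrium anomaly ΔT_eq = F / λ = 184 / 24.2 = 7.60 K.
t = 52.1 weeks = 3.15×10^7 s, so t/τ = 2.88.
ΔT(t) = ΔT_eq (1 − e^(−t/τ)) = 7.60 × (1 − e^−2.88) = 7.18 K.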